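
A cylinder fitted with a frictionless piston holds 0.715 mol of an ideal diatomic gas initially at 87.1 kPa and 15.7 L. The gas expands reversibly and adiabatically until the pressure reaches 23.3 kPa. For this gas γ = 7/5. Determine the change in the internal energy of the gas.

T₁ = P₁V₁/(nR) = 87.1×15.7/(0.715×8.314) = 230 K.
Adiabatic: T₂/T₁ = (P₂/P₁)^((γ−1)/γ) ⇒ T₂ = 230×(0.268)^0.286 = 158 K; V₂ = 40.3 L.
For an ideal gas ΔU = nCvΔT with Cv = (5/2)R = 20.8 J/(mol·K).
ΔU = 0.715×20.8×(158−230) = -1070 J.

-1070 J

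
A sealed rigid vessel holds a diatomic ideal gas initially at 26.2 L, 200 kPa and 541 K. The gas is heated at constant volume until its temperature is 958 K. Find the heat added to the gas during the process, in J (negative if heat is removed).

n = P₁V₁/(RT₁) = 200×26.2/(8.314×541) = 1.16 mol.
Isochoric: V stays 26.2 L; P/T = const ⇒ T₂ = 958 K, P₂ = 354 kPa.
W = 0 (no volume change).
ΔU = nCvΔT = 1.16×20.8×(958−541) = 10100 J.
Q = ΔU = 10100 J.

10100 J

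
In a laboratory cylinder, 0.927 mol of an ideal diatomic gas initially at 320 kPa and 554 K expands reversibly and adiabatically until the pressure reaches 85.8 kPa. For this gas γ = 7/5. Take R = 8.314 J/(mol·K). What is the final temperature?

380 K

V₁ = nRT₁/P₁ = 0.927×8.314×554/320 = 13.3 L.
Adiabatic: T₂/T₁ = (P₂/P₁)^((γ−1)/γ) ⇒ T₂ = 554×(0.268)^0.286 = 380 K; V₂ = 34.2 L.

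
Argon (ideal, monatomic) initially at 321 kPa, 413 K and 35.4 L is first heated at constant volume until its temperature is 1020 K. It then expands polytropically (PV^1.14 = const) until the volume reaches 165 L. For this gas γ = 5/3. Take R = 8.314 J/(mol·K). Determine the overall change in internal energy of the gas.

n = P₁V₁/(RT₁) = 321×35.4/(8.314×413) = 3.31 mol.
Step 1 — Isochoric: V stays 35.4 L; P/T = const ⇒ T₂ = 1020 K, P₂ = 793 kPa.
W = 0 (no volume change).
ΔU = nCvΔT = 3.31×12.5×(1020−413) = 25100 J.
Q = ΔU = 25100 J.
State after step 1: P = 793 kPa, V = 35.4 L, T = 1020 K.
Step 2 — Polytropic n=1.14: T₂ = T₁(V₁/V₂)^(n−1) = 1020×(0.215)^0.14 = 822 K; P₂ = P₁(V₁/V₂)^n = 137 kPa.
W = (P₁V₁−P₂V₂)/(n−1) = (793×35.4−137×165)/0.14 = 38900 J.
ΔU = nCvΔT = 3.31×12.5×(822−1020) = -8160 J.
Q = ΔU + W = 30700 J.
Net over both steps: W = 38900 J, Q = 55800 J, ΔU = 16900 J.

16900 J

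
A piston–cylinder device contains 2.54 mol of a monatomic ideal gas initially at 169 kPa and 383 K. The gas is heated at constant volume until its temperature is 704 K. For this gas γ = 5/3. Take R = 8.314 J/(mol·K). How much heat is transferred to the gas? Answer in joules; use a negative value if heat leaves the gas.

V₁ = nRT₁/P₁ = 2.54×8.314×383/169 = 47.9 L.
Isochoric: V stays 47.9 L; P/T = const ⇒ T₂ = 704 K, P₂ = 311 kPa.
W = 0 (no volume change).
ΔU = nCvΔT = 2.54×12.5×(704−383) = 10200 J.
Q = ΔU = 10200 J.

10200 J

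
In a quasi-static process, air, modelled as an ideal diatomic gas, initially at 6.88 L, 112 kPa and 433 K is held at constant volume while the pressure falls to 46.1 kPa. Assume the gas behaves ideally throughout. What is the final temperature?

Isochoric: V stays 6.88 L; P/T = const ⇒ T₂ = 178 K, P₂ = 46.1 kPa.

178 K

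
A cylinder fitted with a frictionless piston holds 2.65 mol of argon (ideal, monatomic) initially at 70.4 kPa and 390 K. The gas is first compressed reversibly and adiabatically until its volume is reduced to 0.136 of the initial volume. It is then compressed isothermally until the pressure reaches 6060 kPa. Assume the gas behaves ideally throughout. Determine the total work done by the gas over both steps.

-72600 J

V₁ = nRT₁/P₁ = 2.65×8.314×390/70.4 = 122 L.
Step 1 — Adiabatic: TV^(γ−1) = const ⇒ T₂ = 390×(7.35)^0.667 = 1470 K; PV^γ = const ⇒ P₂ = 1960 kPa.
ΔU = nCvΔT = 2.65×12.5×(1470−390) = 35800 J.
Q = 0 for an adiabatic process, so W = −ΔU = -35800 J.
State after step 1: P = 1960 kPa, V = 16.6 L, T = 1470 K.
Step 2 — Isothermal: T stays 1470 K; PV = const ⇒ V₂ = 5.36 L, P₂ = 6060 kPa.
ΔU = 0 (ideal gas, T constant).
W = nRT ln(V₂/V₁) = 2.65×8.314×1470×ln(0.323) = -36700 J.
Q = ΔU + W = -36700 J.
Net over both steps: W = -72600 J, Q = -36700 J, ΔU = 35800 J.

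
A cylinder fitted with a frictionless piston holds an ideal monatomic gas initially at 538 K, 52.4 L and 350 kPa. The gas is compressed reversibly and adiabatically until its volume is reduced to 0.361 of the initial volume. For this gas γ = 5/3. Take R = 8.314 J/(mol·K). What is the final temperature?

Adiabatic: TV^(γ−1) = const ⇒ T₂ = 538×(2.77)^0.667 = 1060 K; PV^γ = const ⇒ P₂ = 1910 kPa.

1060 K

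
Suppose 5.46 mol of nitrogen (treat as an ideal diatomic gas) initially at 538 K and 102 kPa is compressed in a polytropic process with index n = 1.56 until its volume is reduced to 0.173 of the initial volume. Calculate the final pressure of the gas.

V₁ = nRT₁/P₁ = 5.46×8.314×538/102 = 239 L.
Polytropic n=1.56: T₂ = T₁(V₁/V₂)^(n−1) = 538×(5.78)^0.56 = 1440 K; P₂ = P₁(V₁/V₂)^n = 1570 kPa.

1570 kPa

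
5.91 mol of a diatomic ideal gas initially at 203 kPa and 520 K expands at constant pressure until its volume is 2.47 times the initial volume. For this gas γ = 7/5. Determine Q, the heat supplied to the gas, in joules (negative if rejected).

131000 J

V₁ = nRT₁/P₁ = 5.91×8.314×520/203 = 126 L.
Isobaric: P stays 203 kPa; V/T = const ⇒ T₂ = 1280 K, V₂ = 311 L.
W = PΔV = 203×(311−126) kPa·L = 37600 J.
ΔU = nCvΔT = 5.91×20.8×(1280−520) = 93900 J.
Q = ΔU + W = nCpΔT = 131000 J.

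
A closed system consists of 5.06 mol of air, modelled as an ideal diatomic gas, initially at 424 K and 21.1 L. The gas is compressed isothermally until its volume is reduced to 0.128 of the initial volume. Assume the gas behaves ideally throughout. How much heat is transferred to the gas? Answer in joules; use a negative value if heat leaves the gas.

-36700 J

P₁ = nRT₁/V₁ = 5.06×8.314×424/21.1 = 845 kPa.
Isothermal: T stays 424 K; PV = const ⇒ V₂ = 2.70 L, P₂ = 6600 kPa.
ΔU = 0 (ideal gas, T constant).
W = nRT ln(V₂/V₁) = 5.06×8.314×424×ln(0.128) = -36700 J.
Q = ΔU + W = -36700 J.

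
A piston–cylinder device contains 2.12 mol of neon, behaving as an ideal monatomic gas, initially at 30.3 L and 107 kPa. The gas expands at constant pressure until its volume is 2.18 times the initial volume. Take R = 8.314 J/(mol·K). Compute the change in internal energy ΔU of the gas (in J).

5740 J

T₁ = P₁V₁/(nR) = 107×30.3/(2.12×8.314) = 184 K.
Isobaric: P stays 107 kPa; V/T = const ⇒ T₂ = 401 K, V₂ = 66.1 L.
For an ideal gas ΔU = nCvΔT with Cv = (3/2)R = 12.5 J/(mol·K).
ΔU = 2.12×12.5×(401−184) = 5740 J.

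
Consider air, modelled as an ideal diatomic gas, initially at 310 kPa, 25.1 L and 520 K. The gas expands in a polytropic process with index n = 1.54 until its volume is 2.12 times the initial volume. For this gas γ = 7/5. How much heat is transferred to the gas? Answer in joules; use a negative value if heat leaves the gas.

-1680 J

n = P₁V₁/(RT₁) = 310×25.1/(8.314×520) = 1.80 mol.
Polytropic n=1.54: T₂ = T₁(V₁/V₂)^(n−1) = 520×(0.472)^0.54 = 347 K; P₂ = P₁(V₁/V₂)^n = 97.5 kPa.
W = (P₁V₁−P₂V₂)/(n−1) = (310×25.1−97.5×53.2)/0.54 = 4810 J.
ΔU = nCvΔT = 1.80×20.8×(347−520) = -6490 J.
Q = ΔU + W = -1680 J.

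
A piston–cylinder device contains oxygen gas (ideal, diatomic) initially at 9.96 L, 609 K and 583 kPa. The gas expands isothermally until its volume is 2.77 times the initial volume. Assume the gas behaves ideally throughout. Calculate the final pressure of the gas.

Isothermal: T stays 609 K; PV = const ⇒ V₂ = 27.6 L, P₂ = 210 kPa.

210 kPa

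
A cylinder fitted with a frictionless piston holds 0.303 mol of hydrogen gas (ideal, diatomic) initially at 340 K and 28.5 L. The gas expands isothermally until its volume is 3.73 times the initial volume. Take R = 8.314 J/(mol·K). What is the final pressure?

8.06 kPa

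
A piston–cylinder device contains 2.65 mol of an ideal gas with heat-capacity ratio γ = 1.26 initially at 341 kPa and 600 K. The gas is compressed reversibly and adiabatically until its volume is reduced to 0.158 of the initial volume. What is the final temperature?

V₁ = nRT₁/P₁ = 2.65×8.314×600/341 = 38.8 L.
Adiabatic: TV^(γ−1) = const ⇒ T₂ = 600×(6.33)^0.260 = 969 K; PV^γ = const ⇒ P₂ = 3490 kPa.

969 K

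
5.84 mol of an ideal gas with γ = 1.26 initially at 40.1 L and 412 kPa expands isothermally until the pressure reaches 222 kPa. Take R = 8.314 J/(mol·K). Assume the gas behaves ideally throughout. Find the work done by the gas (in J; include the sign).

T₁ = P₁V₁/(nR) = 412×40.1/(5.84×8.314) = 340 K.
Isothermal: T stays 340 K; PV = const ⇒ V₂ = 74.4 L, P₂ = 222 kPa.
W = nRT ln(V₂/V₁) = 5.84×8.314×340×ln(1.86) = 10200 J.

10200 J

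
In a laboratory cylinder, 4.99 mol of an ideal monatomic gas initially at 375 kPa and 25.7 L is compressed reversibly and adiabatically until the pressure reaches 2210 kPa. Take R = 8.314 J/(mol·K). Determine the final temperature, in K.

472 K

T₁ = P₁V₁/(nR) = 375×25.7/(4.99×8.314) = 232 K.
Adiabatic: T₂/T₁ = (P₂/P₁)^((γ−1)/γ) ⇒ T₂ = 232×(5.89)^0.400 = 472 K; V₂ = 8.87 L.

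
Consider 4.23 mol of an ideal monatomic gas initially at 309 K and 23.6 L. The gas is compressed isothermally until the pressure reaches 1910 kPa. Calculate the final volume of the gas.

5.69 L

P₁ = nRT₁/V₁ = 4.23×8.314×309/23.6 = 460 kPa.
Isothermal: T stays 309 K; PV = const ⇒ V₂ = 5.69 L, P₂ = 1910 kPa.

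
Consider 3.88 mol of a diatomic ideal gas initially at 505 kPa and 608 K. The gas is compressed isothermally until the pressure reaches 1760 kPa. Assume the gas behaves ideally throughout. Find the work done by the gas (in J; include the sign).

V₁ = nRT₁/P₁ = 3.88×8.314×608/505 = 38.8 L.
Isothermal: T stays 608 K; PV = const ⇒ V₂ = 11.1 L, P₂ = 1760 kPa.
W = nRT ln(V₂/V₁) = 3.88×8.314×608×ln(0.287) = -24500 J.

-24500 J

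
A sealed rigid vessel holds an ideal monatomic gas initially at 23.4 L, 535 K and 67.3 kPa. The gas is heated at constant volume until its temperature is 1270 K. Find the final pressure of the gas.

160 kPa

Isochoric: V stays 23.4 L; P/T = const ⇒ T₂ = 1270 K, P₂ = 160 kPa.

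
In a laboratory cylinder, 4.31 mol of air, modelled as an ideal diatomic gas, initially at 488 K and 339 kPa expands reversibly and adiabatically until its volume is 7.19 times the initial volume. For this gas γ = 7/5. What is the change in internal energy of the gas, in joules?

-23900 J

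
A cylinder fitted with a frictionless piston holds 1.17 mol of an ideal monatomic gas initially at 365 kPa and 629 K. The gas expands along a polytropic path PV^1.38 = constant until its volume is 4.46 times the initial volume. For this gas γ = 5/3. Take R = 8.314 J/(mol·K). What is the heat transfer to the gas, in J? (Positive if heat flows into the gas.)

V₁ = nRT₁/P₁ = 1.17×8.314×629/365 = 16.8 L.
Polytropic n=1.38: T₂ = T₁(V₁/V₂)^(n−1) = 629×(0.224)^0.38 = 356 K; P₂ = P₁(V₁/V₂)^n = 46.4 kPa.
W = (P₁V₁−P₂V₂)/(n−1) = (365×16.8−46.4×74.8)/0.38 = 6980 J.
ΔU = nCvΔT = 1.17×12.5×(356−629) = -3980 J.
Q = ΔU + W = 3000 J.

3000 J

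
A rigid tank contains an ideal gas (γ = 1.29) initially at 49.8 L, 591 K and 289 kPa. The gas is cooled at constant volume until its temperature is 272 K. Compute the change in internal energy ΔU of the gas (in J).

n = P₁V₁/(RT₁) = 289×49.8/(8.314×591) = 2.93 mol.
Isochoric: V stays 49.8 L; P/T = const ⇒ T₂ = 272 K, P₂ = 133 kPa.
For an ideal gas ΔU = nCvΔT with Cv = R/(γ−1) = 28.7 J/(mol·K).
ΔU = 2.93×28.7×(272−591) = -26800 J.

-26800 J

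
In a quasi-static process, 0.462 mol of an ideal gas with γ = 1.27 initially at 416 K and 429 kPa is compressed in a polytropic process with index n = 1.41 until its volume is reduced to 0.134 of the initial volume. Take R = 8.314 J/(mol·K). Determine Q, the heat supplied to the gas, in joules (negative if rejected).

V₁ = nRT₁/P₁ = 0.462×8.314×416/429 = 3.72 L.
Polytropic n=1.41: T₂ = T₁(V₁/V₂)^(n−1) = 416×(7.46)^0.41 = 948 K; P₂ = P₁(V₁/V₂)^n = 7300 kPa.
W = (P₁V₁−P₂V₂)/(n−1) = (429×3.72−7300×0.499)/0.41 = -4990 J.
ΔU = nCvΔT = 0.462×30.8×(948−416) = 7570 J.
Q = ΔU + W = 2590 J.

2590 J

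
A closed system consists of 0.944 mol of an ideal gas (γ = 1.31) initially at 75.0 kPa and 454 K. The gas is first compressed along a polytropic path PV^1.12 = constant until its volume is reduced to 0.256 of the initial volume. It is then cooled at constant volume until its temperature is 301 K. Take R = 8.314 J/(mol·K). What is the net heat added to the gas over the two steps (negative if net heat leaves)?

-9150 J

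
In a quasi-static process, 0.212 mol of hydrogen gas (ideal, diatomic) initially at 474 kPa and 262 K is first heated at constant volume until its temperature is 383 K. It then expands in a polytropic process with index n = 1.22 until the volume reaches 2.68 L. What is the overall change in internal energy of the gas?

196 J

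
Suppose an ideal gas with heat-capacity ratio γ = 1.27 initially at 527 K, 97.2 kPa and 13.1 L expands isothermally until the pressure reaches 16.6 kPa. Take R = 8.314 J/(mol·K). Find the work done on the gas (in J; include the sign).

-2250 J

n = P₁V₁/(RT₁) = 97.2×13.1/(8.314×527) = 0.291 mol.
Isothermal: T stays 527 K; PV = const ⇒ V₂ = 76.7 L, P₂ = 16.6 kPa.
W = nRT ln(V₂/V₁) = 0.291×8.314×527×ln(5.86) = 2250 J.
Work done on the gas = −W_by = -2250 J.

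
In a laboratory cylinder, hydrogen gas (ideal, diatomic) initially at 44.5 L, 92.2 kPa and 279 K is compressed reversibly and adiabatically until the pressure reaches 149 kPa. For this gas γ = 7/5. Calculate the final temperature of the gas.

Adiabatic: T₂/T₁ = (P₂/P₁)^((γ−1)/γ) ⇒ T₂ = 279×(1.62)^0.286 = 320 K; V₂ = 31.6 L.

320 K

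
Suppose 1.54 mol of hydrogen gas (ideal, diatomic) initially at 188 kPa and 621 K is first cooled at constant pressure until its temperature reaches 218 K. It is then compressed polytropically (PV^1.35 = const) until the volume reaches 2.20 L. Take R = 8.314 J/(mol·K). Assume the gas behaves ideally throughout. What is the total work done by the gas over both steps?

-12700 J

V₁ = nRT₁/P₁ = 1.54×8.314×621/188 = 42.3 L.
Step 1 — Isobaric: P stays 188 kPa; V/T = const ⇒ T₂ = 218 K, V₂ = 14.8 L.
W = PΔV = 188×(14.8−42.3) kPa·L = -5160 J.
ΔU = nCvΔT = 1.54×20.8×(218−621) = -12900 J.
Q = ΔU + W = nCpΔT = -18100 J.
State after step 1: P = 188 kPa, V = 14.8 L, T = 218 K.
Step 2 — Polytropic n=1.35: T₂ = T₁(V₁/V₂)^(n−1) = 218×(6.75)^0.35 = 425 K; P₂ = P₁(V₁/V₂)^n = 2480 kPa.
W = (P₁V₁−P₂V₂)/(n−1) = (188×14.8−2480×2.20)/0.35 = -7580 J.
ΔU = nCvΔT = 1.54×20.8×(425−218) = 6630 J.
Q = ΔU + W = -948 J.
Net over both steps: W = -12700 J, Q = -19000 J, ΔU = -6260 J.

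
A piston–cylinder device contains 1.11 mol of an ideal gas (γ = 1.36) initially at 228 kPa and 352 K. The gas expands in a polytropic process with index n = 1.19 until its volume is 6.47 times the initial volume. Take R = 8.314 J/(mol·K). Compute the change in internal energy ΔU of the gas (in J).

V₁ = nRT₁/P₁ = 1.11×8.314×352/228 = 14.2 L.
Polytropic n=1.19: T₂ = T₁(V₁/V₂)^(n−1) = 352×(0.155)^0.19 = 247 K; P₂ = P₁(V₁/V₂)^n = 24.7 kPa.
For an ideal gas ΔU = nCvΔT with Cv = R/(γ−1) = 23.1 J/(mol·K).
ΔU = 1.11×23.1×(247−352) = -2690 J.

-2690 J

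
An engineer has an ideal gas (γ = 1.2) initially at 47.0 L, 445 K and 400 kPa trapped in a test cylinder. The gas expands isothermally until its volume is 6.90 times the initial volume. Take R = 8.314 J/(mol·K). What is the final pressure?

58.0 kPa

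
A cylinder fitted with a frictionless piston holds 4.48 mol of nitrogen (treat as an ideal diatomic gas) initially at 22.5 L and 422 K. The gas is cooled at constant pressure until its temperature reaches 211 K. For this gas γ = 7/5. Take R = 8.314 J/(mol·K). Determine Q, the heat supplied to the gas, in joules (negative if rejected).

-27500 J

P₁ = nRT₁/V₁ = 4.48×8.314×422/22.5 = 699 kPa.
Isobaric: P stays 699 kPa; V/T = const ⇒ T₂ = 211 K, V₂ = 11.2 L.
W = PΔV = 699×(11.2−22.5) kPa·L = -7860 J.
ΔU = nCvΔT = 4.48×20.8×(211−422) = -19600 J.
Q = ΔU + W = nCpΔT = -27500 J.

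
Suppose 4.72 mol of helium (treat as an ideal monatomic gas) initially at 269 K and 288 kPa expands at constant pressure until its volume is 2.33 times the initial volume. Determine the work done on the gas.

-14000 J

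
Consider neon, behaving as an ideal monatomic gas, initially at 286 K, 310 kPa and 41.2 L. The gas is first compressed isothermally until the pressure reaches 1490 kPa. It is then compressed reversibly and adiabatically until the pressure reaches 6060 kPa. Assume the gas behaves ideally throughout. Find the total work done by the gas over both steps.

-34500 J

n = P₁V₁/(RT₁) = 310×41.2/(8.314×286) = 5.37 mol.
Step 1 — Isothermal: T stays 286 K; PV = const ⇒ V₂ = 8.57 L, P₂ = 1490 kPa.
ΔU = 0 (ideal gas, T constant).
W = nRT ln(V₂/V₁) = 5.37×8.314×286×ln(0.208) = -20100 J.
Q = ΔU + W = -20100 J.
State after step 1: P = 1490 kPa, V = 8.57 L, T = 286 K.
Step 2 — Adiabatic: T₂/T₁ = (P₂/P₁)^((γ−1)/γ) ⇒ T₂ = 286×(4.07)^0.400 = 501 K; V₂ = 3.69 L.
ΔU = nCvΔT = 5.37×12.5×(501−286) = 14400 J.
Q = 0 for an adiabatic process, so W = −ΔU = -14400 J.
Net over both steps: W = -34500 J, Q = -20100 J, ΔU = 14400 J.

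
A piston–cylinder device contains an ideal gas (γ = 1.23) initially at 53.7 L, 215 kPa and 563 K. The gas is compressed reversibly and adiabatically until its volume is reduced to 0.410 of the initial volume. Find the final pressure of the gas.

644 kPa

Adiabatic: TV^(γ−1) = const ⇒ T₂ = 563×(2.44)^0.230 = 691 K; PV^γ = const ⇒ P₂ = 644 kPa.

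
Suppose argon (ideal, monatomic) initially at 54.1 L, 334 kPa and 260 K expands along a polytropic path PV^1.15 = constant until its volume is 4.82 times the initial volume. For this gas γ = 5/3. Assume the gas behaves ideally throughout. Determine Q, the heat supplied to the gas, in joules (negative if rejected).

n = P₁V₁/(RT₁) = 334×54.1/(8.314×260) = 8.36 mol.
Polytropic n=1.15: T₂ = T₁(V₁/V₂)^(n−1) = 260×(0.207)^0.15 = 205 K; P₂ = P₁(V₁/V₂)^n = 54.7 kPa.
W = (P₁V₁−P₂V₂)/(n−1) = (334×54.1−54.7×261)/0.15 = 25300 J.
ΔU = nCvΔT = 8.36×12.5×(205−260) = -5700 J.
Q = ΔU + W = 19600 J.

19600 J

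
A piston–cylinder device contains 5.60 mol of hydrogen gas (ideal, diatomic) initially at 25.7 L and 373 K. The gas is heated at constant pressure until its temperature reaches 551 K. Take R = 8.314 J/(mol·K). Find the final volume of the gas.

38.0 L

P₁ = nRT₁/V₁ = 5.60×8.314×373/25.7 = 676 kPa.
Isobaric: P stays 676 kPa; V/T = const ⇒ T₂ = 551 K, V₂ = 38.0 L.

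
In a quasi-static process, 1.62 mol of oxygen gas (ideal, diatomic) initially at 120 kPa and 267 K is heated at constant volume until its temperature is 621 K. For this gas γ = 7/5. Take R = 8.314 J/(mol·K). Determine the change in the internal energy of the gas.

V₁ = nRT₁/P₁ = 1.62×8.314×267/120 = 30.0 L.
Isochoric: V stays 30.0 L; P/T = const ⇒ T₂ = 621 K, P₂ = 279 kPa.
For an ideal gas ΔU = nCvΔT with Cv = (5/2)R = 20.8 J/(mol·K).
ΔU = 1.62×20.8×(621−267) = 11900 J.

11900 J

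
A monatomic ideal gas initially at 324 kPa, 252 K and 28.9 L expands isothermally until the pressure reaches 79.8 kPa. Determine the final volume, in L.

117 L

Isothermal: T stays 252 K; PV = const ⇒ V₂ = 117 L, P₂ = 79.8 kPa.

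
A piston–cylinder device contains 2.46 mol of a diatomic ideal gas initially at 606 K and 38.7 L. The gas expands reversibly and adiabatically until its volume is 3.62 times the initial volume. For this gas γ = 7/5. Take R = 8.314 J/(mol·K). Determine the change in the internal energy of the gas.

-12500 J

P₁ = nRT₁/V₁ = 2.46×8.314×606/38.7 = 320 kPa.
Adiabatic: TV^(γ−1) = const ⇒ T₂ = 606×(0.276)^0.400 = 362 K; PV^γ = const ⇒ P₂ = 52.9 kPa.
For an ideal gas ΔU = nCvΔT with Cv = (5/2)R = 20.8 J/(mol·K).
ΔU = 2.46×20.8×(362−606) = -12500 J.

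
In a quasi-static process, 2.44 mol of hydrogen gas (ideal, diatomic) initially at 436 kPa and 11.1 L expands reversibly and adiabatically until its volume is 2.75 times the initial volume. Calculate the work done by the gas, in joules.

4030 J

T₁ = P₁V₁/(nR) = 436×11.1/(2.44×8.314) = 239 K.
Adiabatic: TV^(γ−1) = const ⇒ T₂ = 239×(0.364)^0.400 = 159 K; PV^γ = const ⇒ P₂ = 106 kPa.
ΔU = nCvΔT = 2.44×20.8×(159−239) = -4030 J.
Q = 0 for an adiabatic process, so W = −ΔU = 4030 J.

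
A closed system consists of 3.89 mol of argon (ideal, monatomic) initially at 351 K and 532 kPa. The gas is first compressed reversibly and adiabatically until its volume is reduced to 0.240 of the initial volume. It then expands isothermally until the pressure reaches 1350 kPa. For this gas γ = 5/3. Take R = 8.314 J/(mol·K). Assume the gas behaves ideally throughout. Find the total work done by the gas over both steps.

15500 J

V₁ = nRT₁/P₁ = 3.89×8.314×351/532 = 21.3 L.
Step 1 — Adiabatic: TV^(γ−1) = const ⇒ T₂ = 351×(4.17)^0.667 = 909 K; PV^γ = const ⇒ P₂ = 5740 kPa.
ΔU = nCvΔT = 3.89×12.5×(909−351) = 27100 J.
Q = 0 for an adiabatic process, so W = −ΔU = -27100 J.
State after step 1: P = 5740 kPa, V = 5.12 L, T = 909 K.
Step 2 — Isothermal: T stays 909 K; PV = const ⇒ V₂ = 21.8 L, P₂ = 1350 kPa.
ΔU = 0 (ideal gas, T constant).
W = nRT ln(V₂/V₁) = 3.89×8.314×909×ln(4.25) = 42500 J.
Q = ΔU + W = 42500 J.
Net over both steps: W = 15500 J, Q = 42500 J, ΔU = 27100 J.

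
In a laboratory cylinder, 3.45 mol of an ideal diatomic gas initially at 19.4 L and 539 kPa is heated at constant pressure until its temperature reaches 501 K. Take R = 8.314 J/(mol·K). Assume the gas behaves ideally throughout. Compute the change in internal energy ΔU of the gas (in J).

T₁ = P₁V₁/(nR) = 539×19.4/(3.45×8.314) = 365 K.
Isobaric: P stays 539 kPa; V/T = const ⇒ T₂ = 501 K, V₂ = 26.7 L.
For an ideal gas ΔU = nCvΔT with Cv = (5/2)R = 20.8 J/(mol·K).
ΔU = 3.45×20.8×(501−365) = 9780 J.

9780 J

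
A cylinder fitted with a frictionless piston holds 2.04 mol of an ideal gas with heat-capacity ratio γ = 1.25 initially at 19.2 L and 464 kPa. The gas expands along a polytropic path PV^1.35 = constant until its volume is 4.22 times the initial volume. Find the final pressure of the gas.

T₁ = P₁V₁/(nR) = 464×19.2/(2.04×8.314) = 525 K.
Polytropic n=1.35: T₂ = T₁(V₁/V₂)^(n−1) = 525×(0.237)^0.35 = 317 K; P₂ = P₁(V₁/V₂)^n = 66.4 kPa.

66.4 kPa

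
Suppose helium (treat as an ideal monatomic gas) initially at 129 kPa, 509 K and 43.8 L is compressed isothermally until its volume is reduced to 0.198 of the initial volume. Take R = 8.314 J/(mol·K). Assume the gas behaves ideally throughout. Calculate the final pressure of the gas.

Isothermal: T stays 509 K; PV = const ⇒ V₂ = 8.67 L, P₂ = 652 kPa.

652 kPa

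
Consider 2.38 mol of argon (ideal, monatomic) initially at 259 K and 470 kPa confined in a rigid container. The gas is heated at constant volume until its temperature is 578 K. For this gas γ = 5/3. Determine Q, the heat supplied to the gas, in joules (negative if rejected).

V₁ = nRT₁/P₁ = 2.38×8.314×259/470 = 10.9 L.
Isochoric: V stays 10.9 L; P/T = const ⇒ T₂ = 578 K, P₂ = 1050 kPa.
W = 0 (no volume change).
ΔU = nCvΔT = 2.38×12.5×(578−259) = 9470 J.
Q = ΔU = 9470 J.

9470 J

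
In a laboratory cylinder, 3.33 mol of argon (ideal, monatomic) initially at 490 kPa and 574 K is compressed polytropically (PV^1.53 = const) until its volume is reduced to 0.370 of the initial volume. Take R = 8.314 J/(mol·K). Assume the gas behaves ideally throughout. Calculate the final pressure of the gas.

2240 kPa

V₁ = nRT₁/P₁ = 3.33×8.314×574/490 = 32.4 L.
Polytropic n=1.53: T₂ = T₁(V₁/V₂)^(n−1) = 574×(2.70)^0.53 = 972 K; P₂ = P₁(V₁/V₂)^n = 2240 kPa.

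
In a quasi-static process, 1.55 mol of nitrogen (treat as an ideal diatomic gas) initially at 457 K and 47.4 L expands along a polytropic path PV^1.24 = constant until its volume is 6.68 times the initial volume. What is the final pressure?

P₁ = nRT₁/V₁ = 1.55×8.314×457/47.4 = 124 kPa.
Polytropic n=1.24: T₂ = T₁(V₁/V₂)^(n−1) = 457×(0.150)^0.24 = 290 K; P₂ = P₁(V₁/V₂)^n = 11.8 kPa.

11.8 kPa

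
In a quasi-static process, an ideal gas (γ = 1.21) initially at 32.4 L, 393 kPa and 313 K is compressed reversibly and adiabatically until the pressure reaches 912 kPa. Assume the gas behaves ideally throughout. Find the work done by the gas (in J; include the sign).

n = P₁V₁/(RT₁) = 393×32.4/(8.314×313) = 4.89 mol.
Adiabatic: T₂/T₁ = (P₂/P₁)^((γ−1)/γ) ⇒ T₂ = 313×(2.32)^0.174 = 362 K; V₂ = 16.2 L.
ΔU = nCvΔT = 4.89×39.6×(362−313) = 9540 J.
Q = 0 for an adiabatic process, so W = −ΔU = -9540 J.

-9540 J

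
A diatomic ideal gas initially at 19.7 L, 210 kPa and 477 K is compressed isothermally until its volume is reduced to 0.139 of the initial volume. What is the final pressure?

1510 kPa

Isothermal: T stays 477 K; PV = const ⇒ V₂ = 2.74 L, P₂ = 1510 kPa.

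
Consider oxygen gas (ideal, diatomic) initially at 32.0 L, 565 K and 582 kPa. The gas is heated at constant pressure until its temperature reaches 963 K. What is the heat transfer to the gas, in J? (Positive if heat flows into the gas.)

n = P₁V₁/(RT₁) = 582×32.0/(8.314×565) = 3.96 mol.
Isobaric: P stays 582 kPa; V/T = const ⇒ T₂ = 963 K, V₂ = 54.5 L.
W = PΔV = 582×(54.5−32.0) kPa·L = 13100 J.
ΔU = nCvΔT = 3.96×20.8×(963−565) = 32800 J.
Q = ΔU + W = nCpΔT = 45900 J.

45900 J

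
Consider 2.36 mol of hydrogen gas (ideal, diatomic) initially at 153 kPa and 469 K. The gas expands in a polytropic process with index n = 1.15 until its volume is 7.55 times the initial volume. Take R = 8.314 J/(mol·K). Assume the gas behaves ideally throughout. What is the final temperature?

346 K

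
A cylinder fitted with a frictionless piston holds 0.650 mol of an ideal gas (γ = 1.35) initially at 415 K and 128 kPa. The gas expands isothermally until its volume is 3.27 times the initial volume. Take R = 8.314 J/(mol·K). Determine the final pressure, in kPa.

39.1 kPa

V₁ = nRT₁/P₁ = 0.650×8.314×415/128 = 17.5 L.
Isothermal: T stays 415 K; PV = const ⇒ V₂ = 57.3 L, P₂ = 39.1 kPa.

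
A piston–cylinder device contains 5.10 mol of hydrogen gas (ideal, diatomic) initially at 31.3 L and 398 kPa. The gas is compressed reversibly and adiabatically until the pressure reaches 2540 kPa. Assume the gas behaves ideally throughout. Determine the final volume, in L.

8.33 L

T₁ = P₁V₁/(nR) = 398×31.3/(5.10×8.314) = 294 K.
Adiabatic: T₂/T₁ = (P₂/P₁)^((γ−1)/γ) ⇒ T₂ = 294×(6.38)^0.286 = 499 K; V₂ = 8.33 L.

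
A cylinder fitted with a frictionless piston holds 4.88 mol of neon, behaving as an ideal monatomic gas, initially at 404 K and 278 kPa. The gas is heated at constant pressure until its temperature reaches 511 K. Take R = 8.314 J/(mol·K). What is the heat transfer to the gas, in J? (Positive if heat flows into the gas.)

10900 J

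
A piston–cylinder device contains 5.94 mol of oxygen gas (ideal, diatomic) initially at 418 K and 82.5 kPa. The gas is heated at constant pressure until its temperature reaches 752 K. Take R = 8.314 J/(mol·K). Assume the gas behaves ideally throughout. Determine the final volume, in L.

450 L

V₁ = nRT₁/P₁ = 5.94×8.314×418/82.5 = 250 L.
Isobaric: P stays 82.5 kPa; V/T = const ⇒ T₂ = 752 K, V₂ = 450 L.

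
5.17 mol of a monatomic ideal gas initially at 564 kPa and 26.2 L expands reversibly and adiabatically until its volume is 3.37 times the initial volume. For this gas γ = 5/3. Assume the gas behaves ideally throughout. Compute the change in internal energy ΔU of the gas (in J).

-12300 J

T₁ = P₁V₁/(nR) = 564×26.2/(5.17×8.314) = 344 K.
Adiabatic: TV^(γ−1) = const ⇒ T₂ = 344×(0.297)^0.667 = 153 K; PV^γ = const ⇒ P₂ = 74.5 kPa.
For an ideal gas ΔU = nCvΔT with Cv = (3/2)R = 12.5 J/(mol·K).
ΔU = 5.17×12.5×(153−344) = -12300 J.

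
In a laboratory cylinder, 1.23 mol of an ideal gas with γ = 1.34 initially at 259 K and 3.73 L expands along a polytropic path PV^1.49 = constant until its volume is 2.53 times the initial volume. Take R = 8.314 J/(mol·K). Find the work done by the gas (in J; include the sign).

P₁ = nRT₁/V₁ = 1.23×8.314×259/3.73 = 710 kPa.
Polytropic n=1.49: T₂ = T₁(V₁/V₂)^(n−1) = 259×(0.395)^0.49 = 164 K; P₂ = P₁(V₁/V₂)^n = 178 kPa.
W = (P₁V₁−P₂V₂)/(n−1) = (710×3.73−178×9.44)/0.49 = 1980 J.

1980 J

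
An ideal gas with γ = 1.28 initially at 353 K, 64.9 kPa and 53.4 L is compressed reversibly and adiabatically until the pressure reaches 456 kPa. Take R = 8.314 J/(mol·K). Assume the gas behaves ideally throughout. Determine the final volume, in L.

11.6 L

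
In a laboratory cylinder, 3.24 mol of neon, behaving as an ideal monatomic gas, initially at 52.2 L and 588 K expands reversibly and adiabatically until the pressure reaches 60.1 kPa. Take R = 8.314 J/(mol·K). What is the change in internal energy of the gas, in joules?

-11300 J

P₁ = nRT₁/V₁ = 3.24×8.314×588/52.2 = 303 kPa.
Adiabatic: T₂/T₁ = (P₂/P₁)^((γ−1)/γ) ⇒ T₂ = 588×(0.198)^0.400 = 308 K; V₂ = 138 L.
For an ideal gas ΔU = nCvΔT with Cv = (3/2)R = 12.5 J/(mol·K).
ΔU = 3.24×12.5×(308−588) = -11300 J.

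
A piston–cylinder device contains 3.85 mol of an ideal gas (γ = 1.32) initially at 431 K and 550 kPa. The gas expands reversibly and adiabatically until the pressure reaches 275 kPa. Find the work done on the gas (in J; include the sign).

-6670 J

V₁ = nRT₁/P₁ = 3.85×8.314×431/550 = 25.1 L.
Adiabatic: T₂/T₁ = (P₂/P₁)^((γ−1)/γ) ⇒ T₂ = 431×(0.500)^0.242 = 364 K; V₂ = 42.4 L.
ΔU = nCvΔT = 3.85×26.0×(364−431) = -6670 J.
Q = 0 for an adiabatic process, so W = −ΔU = 6670 J.
Work done on the gas = −W_by = -6670 J.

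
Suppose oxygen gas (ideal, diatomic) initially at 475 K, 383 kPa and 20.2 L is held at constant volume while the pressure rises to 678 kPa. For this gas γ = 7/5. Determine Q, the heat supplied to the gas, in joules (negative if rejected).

14900 J

n = P₁V₁/(RT₁) = 383×20.2/(8.314×475) = 1.96 mol.
Isochoric: V stays 20.2 L; P/T = const ⇒ T₂ = 841 K, P₂ = 678 kPa.
W = 0 (no volume change).
ΔU = nCvΔT = 1.96×20.8×(841−475) = 14900 J.
Q = ΔU = 14900 J.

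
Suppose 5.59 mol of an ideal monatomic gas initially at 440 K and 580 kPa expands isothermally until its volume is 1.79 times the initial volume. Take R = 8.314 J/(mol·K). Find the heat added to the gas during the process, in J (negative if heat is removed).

11900 J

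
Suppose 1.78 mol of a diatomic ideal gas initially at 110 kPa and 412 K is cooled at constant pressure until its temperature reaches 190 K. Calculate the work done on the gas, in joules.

3290 J

V₁ = nRT₁/P₁ = 1.78×8.314×412/110 = 55.4 L.
Isobaric: P stays 110 kPa; V/T = const ⇒ T₂ = 190 K, V₂ = 25.6 L.
W = PΔV = 110×(25.6−55.4) kPa·L = -3290 J.
Work done on the gas = −W_by = 3290 J.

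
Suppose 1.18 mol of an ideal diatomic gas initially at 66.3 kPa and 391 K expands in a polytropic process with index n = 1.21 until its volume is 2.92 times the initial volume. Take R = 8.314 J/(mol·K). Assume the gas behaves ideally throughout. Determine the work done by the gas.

V₁ = nRT₁/P₁ = 1.18×8.314×391/66.3 = 57.9 L.
Polytropic n=1.21: T₂ = T₁(V₁/V₂)^(n−1) = 391×(0.342)^0.21 = 312 K; P₂ = P₁(V₁/V₂)^n = 18.1 kPa.
W = (P₁V₁−P₂V₂)/(n−1) = (66.3×57.9−18.1×169)/0.21 = 3680 J.

3680 J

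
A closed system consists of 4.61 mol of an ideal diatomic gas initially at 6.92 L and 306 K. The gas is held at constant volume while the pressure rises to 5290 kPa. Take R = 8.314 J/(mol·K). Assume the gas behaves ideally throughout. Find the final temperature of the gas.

P₁ = nRT₁/V₁ = 4.61×8.314×306/6.92 = 1690 kPa.
Isochoric: V stays 6.92 L; P/T = const ⇒ T₂ = 955 K, P₂ = 5290 kPa.

955 K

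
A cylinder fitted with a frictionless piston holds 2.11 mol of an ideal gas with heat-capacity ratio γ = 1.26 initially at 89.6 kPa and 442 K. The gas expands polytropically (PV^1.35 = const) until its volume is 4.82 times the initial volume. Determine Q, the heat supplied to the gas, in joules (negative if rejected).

V₁ = nRT₁/P₁ = 2.11×8.314×442/89.6 = 86.5 L.
Polytropic n=1.35: T₂ = T₁(V₁/V₂)^(n−1) = 442×(0.207)^0.35 = 255 K; P₂ = P₁(V₁/V₂)^n = 10.7 kPa.
W = (P₁V₁−P₂V₂)/(n−1) = (89.6×86.5−10.7×417)/0.35 = 9380 J.
ΔU = nCvΔT = 2.11×32.0×(255−442) = -12600 J.
Q = ΔU + W = -3250 J.

-3250 J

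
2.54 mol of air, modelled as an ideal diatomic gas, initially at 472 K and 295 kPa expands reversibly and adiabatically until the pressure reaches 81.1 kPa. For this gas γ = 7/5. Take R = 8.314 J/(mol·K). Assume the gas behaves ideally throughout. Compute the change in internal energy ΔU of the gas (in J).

-7690 J

V₁ = nRT₁/P₁ = 2.54×8.314×472/295 = 33.8 L.
Adiabatic: T₂/T₁ = (P₂/P₁)^((γ−1)/γ) ⇒ T₂ = 472×(0.275)^0.286 = 326 K; V₂ = 85.0 L.
For an ideal gas ΔU = nCvΔT with Cv = (5/2)R = 20.8 J/(mol·K).
ΔU = 2.54×20.8×(326−472) = -7690 J.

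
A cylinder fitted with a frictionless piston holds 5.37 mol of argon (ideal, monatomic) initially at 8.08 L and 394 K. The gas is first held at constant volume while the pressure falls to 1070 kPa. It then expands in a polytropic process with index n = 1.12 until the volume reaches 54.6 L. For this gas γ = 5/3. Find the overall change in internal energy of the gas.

P₁ = nRT₁/V₁ = 5.37×8.314×394/8.08 = 2180 kPa.
Step 1 — Isochoric: V stays 8.08 L; P/T = const ⇒ T₂ = 194 K, P₂ = 1070 kPa.
W = 0 (no volume change).
ΔU = nCvΔT = 5.37×12.5×(194−394) = -13400 J.
Q = ΔU = -13400 J.
State after step 1: P = 1070 kPa, V = 8.08 L, T = 194 K.
Step 2 — Polytropic n=1.12: T₂ = T₁(V₁/V₂)^(n−1) = 194×(0.148)^0.12 = 154 K; P₂ = P₁(V₁/V₂)^n = 126 kPa.
W = (P₁V₁−P₂V₂)/(n−1) = (1070×8.08−126×54.6)/0.12 = 14800 J.
ΔU = nCvΔT = 5.37×12.5×(154−194) = -2660 J.
Q = ΔU + W = 12100 J.
Net over both steps: W = 14800 J, Q = -1310 J, ΔU = -16100 J.

-16100 J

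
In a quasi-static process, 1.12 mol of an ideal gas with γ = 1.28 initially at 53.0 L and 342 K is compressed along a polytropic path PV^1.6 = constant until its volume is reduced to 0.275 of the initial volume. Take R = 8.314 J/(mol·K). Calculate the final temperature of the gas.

742 K

P₁ = nRT₁/V₁ = 1.12×8.314×342/53.0 = 60.1 kPa.
Polytropic n=1.6: T₂ = T₁(V₁/V₂)^(n−1) = 342×(3.64)^0.60 = 742 K; P₂ = P₁(V₁/V₂)^n = 474 kPa.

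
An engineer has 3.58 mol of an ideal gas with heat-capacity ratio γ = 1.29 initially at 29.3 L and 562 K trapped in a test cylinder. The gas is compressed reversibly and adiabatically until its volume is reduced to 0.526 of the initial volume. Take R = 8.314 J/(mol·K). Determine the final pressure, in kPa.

P₁ = nRT₁/V₁ = 3.58×8.314×562/29.3 = 571 kPa.
Adiabatic: TV^(γ−1) = const ⇒ T₂ = 562×(1.90)^0.290 = 677 K; PV^γ = const ⇒ P₂ = 1310 kPa.

1310 kPa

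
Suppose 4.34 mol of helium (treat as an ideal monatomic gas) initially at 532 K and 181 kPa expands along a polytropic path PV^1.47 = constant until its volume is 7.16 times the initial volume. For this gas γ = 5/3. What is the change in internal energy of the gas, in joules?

-17400 J

V₁ = nRT₁/P₁ = 4.34×8.314×532/181 = 106 L.
Polytropic n=1.47: T₂ = T₁(V₁/V₂)^(n−1) = 532×(0.140)^0.47 = 211 K; P₂ = P₁(V₁/V₂)^n = 10.0 kPa.
For an ideal gas ΔU = nCvΔT with Cv = (3/2)R = 12.5 J/(mol·K).
ΔU = 4.34×12.5×(211−532) = -17400 J.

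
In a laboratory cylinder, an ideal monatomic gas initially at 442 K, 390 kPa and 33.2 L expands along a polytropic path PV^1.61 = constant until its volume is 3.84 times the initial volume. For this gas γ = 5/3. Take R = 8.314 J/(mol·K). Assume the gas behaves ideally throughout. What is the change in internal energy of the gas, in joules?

n = P₁V₁/(RT₁) = 390×33.2/(8.314×442) = 3.52 mol.
Polytropic n=1.61: T₂ = T₁(V₁/V₂)^(n−1) = 442×(0.260)^0.61 = 195 K; P₂ = P₁(V₁/V₂)^n = 44.7 kPa.
For an ideal gas ΔU = nCvΔT with Cv = (3/2)R = 12.5 J/(mol·K).
ΔU = 3.52×12.5×(195−442) = -10900 J.

-10900 J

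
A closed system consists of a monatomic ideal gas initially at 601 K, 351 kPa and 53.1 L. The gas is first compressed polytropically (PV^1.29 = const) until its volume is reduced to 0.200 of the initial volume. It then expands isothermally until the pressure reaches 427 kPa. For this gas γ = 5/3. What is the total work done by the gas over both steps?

17700 J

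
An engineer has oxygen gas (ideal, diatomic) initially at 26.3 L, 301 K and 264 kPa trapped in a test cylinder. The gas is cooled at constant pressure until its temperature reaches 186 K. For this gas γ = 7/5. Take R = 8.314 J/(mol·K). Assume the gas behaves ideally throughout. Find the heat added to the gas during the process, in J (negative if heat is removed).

n = P₁V₁/(RT₁) = 264×26.3/(8.314×301) = 2.77 mol.
Isobaric: P stays 264 kPa; V/T = const ⇒ T₂ = 186 K, V₂ = 16.3 L.
W = PΔV = 264×(16.3−26.3) kPa·L = -2650 J.
ΔU = nCvΔT = 2.77×20.8×(186−301) = -6630 J.
Q = ΔU + W = nCpΔT = -9280 J.

-9280 J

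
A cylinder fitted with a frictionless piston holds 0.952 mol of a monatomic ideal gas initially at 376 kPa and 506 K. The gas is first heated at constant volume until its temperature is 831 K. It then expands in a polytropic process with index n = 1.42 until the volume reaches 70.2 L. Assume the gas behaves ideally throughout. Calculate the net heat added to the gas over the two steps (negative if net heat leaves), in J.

V₁ = nRT₁/P₁ = 0.952×8.314×506/376 = 10.7 L.
Step 1 — Isochoric: V stays 10.7 L; P/T = const ⇒ T₂ = 831 K, P₂ = 618 kPa.
W = 0 (no volume change).
ΔU = nCvΔT = 0.952×12.5×(831−506) = 3860 J.
Q = ΔU = 3860 J.
State after step 1: P = 618 kPa, V = 10.7 L, T = 831 K.
Step 2 — Polytropic n=1.42: T₂ = T₁(V₁/V₂)^(n−1) = 831×(0.152)^0.42 = 376 K; P₂ = P₁(V₁/V₂)^n = 42.4 kPa.
W = (P₁V₁−P₂V₂)/(n−1) = (618×10.7−42.4×70.2)/0.42 = 8570 J.
ΔU = nCvΔT = 0.952×12.5×(376−831) = -5400 J.
Q = ΔU + W = 3170 J.
Net over both steps: W = 8570 J, Q = 7030 J, ΔU = -1540 J.

7030 J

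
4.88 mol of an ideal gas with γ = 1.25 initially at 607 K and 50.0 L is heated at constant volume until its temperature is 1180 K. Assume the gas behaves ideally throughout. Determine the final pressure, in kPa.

958 kPa

P₁ = nRT₁/V₁ = 4.88×8.314×607/50.0 = 493 kPa.
Isochoric: V stays 50.0 L; P/T = const ⇒ T₂ = 1180 K, P₂ = 958 kPa.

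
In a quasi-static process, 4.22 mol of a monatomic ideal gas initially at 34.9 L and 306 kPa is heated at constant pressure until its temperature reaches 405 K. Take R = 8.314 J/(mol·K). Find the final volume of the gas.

T₁ = P₁V₁/(nR) = 306×34.9/(4.22×8.314) = 304 K.
Isobaric: P stays 306 kPa; V/T = const ⇒ T₂ = 405 K, V₂ = 46.4 L.

46.4 L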